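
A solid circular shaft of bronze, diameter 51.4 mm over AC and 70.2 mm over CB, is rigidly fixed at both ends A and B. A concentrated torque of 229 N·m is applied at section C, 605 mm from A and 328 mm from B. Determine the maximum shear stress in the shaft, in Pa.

Compatibility: T_A·a/J_AC = T_B·b/J_CB with T_A + T_B = T₀.
J_AC = 6.85×10^-7 m⁴, J_CB = 2.38×10^-6 m⁴, so T_A = T₀·(J_AC/a)/((J_AC/a)+(J_CB/b)) = 30.87 N·m, T_B = 198.1 N·m.
τ in each portion: τ_AC = 1.16×10^6 Pa, τ_CB = 2.92×10^6 Pa; maximum is in CB.
τ_max = T_CB·r/J = 198.1·0.0351/2.38×10^-6 = 2.917×10^6 Pa.

2.92e6 Pa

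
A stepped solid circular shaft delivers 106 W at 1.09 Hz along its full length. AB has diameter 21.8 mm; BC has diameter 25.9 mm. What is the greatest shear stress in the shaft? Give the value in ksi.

ω = 2π·1.09 = 6.849 rad/s, so T = P/ω = 106 / 6.849 = 15.48 N·m.
Under the same torque, τ_max = 16T/(πd³) is largest where d is smallest — segment AB (d = 21.8 mm).
τ_max = 16·15.48/(π·(0.0218)³) = 7.609×10^6 Pa.

1.10 ksi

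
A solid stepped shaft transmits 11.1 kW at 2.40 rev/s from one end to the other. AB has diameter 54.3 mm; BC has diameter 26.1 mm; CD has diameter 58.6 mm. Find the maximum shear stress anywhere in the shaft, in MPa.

ω = 2π·2.40 = 15.08 rad/s, so T = P/ω = 11.1×10³ / 15.08 = 736.1 N·m.
Under the same torque, τ_max = 16T/(πd³) is largest where d is smallest — segment BC (d = 26.1 mm).
τ_max = 16·736.1/(π·(0.0261)³) = 2.109×10^8 Pa.

211 MPa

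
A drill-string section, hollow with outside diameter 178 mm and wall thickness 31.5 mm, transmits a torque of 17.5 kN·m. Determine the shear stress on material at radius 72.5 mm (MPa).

J = π(d_o⁴ − d_i⁴)/32 = π(0.178⁴ − 0.115⁴)/32 = 8.138×10^-5 m⁴.
Shear stress varies linearly with radius: τ = T·r/J = 17500 × 0.0725 / 8.138×10^-5 = 1.559×10^7 Pa.

15.6 MPa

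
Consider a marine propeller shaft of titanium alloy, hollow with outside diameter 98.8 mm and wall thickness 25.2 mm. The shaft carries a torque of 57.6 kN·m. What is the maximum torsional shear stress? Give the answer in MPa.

J = π(d_o⁴ − d_i⁴)/32 = π(0.0988⁴ − 0.0484⁴)/32 = 8.816×10^-6 m⁴.
τ_max = T·r/J = 57600 × 0.0494 / 8.816×10^-6 = 3.228×10^8 Pa.

323 MPa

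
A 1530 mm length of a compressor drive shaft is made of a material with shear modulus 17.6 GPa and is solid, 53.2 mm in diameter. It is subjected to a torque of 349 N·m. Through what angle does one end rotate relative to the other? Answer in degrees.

2.21°

J = πd⁴/32 = π(0.0532)⁴/32 = 7.864×10^-7 m⁴.
θ = T·L/(G·J) = 349.0 × 1.53 / (17.6×10⁹ × 7.864×10^-7) = 0.03858 rad.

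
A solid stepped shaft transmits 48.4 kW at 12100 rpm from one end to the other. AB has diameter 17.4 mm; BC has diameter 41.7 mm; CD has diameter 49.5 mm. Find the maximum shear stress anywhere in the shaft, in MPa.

ω = 2π·12100/60 = 1267 rad/s, so T = P/ω = 48.4×10³ / 1267 = 38.20 N·m.
Under the same torque, τ_max = 16T/(πd³) is largest where d is smallest — segment AB (d = 17.4 mm).
τ_max = 16·38.20/(π·(0.0174)³) = 3.693×10^7 Pa.

36.9 MPa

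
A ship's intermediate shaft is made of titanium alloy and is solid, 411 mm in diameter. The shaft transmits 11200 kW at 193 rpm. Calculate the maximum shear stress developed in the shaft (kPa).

40700 kPa

ω = 2π·193/60 = 20.21 rad/s, so T = P/ω = 11200×10³ / 20.21 = 554200 N·m.
J = πd⁴/32 = π(0.411)⁴/32 = 2.801×10^-3 m⁴.
τ_max = T·r/J = 554200 × 0.205 / 2.801×10^-3 = 4.065×10^7 Pa.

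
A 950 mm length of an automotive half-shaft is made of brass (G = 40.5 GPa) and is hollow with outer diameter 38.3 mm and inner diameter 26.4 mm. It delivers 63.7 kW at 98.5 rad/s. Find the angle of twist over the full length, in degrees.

ω = 98.5 rad/s, so T = P/ω = 63.7×10³ / 98.50 = 646.7 N·m.
J = π(d_o⁴ − d_i⁴)/32 = π(0.0383⁴ − 0.0264⁴)/32 = 1.636×10^-7 m⁴.
θ = T·L/(G·J) = 646.7 × 0.950 / (40.5×10⁹ × 1.636×10^-7) = 0.09275 rad.

5.31°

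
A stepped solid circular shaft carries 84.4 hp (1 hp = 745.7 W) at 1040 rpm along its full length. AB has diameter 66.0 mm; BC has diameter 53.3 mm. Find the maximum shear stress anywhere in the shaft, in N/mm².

19.4 N/mm²

ω = 2π·1040/60 = 108.9 rad/s, so T = P/ω = 84.4×745.7 / 108.9 = 577.9 N·m.
Under the same torque, τ_max = 16T/(πd³) is largest where d is smallest — segment BC (d = 53.3 mm).
τ_max = 16·577.9/(π·(0.0533)³) = 1.944×10^7 Pa.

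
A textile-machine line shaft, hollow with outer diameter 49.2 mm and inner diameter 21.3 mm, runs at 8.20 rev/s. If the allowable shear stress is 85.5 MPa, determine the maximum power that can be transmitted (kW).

J = π(d_o⁴ − d_i⁴)/32 = π(0.0492⁴ − 0.0213⁴)/32 = 5.550×10^-7 m⁴.
T_max = τ_allow·J/r = 8.55×10^7 × 5.550×10^-7 / 0.0246 = 1929 N·m.
ω = 2π·8.20 = 51.52 rad/s, so P_max = T_max·ω = 9.939×10^4 W.

99.4 kW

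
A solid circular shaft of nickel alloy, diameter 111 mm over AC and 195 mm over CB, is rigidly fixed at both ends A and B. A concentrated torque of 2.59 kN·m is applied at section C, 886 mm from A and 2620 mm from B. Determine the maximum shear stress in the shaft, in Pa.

Compatibility: T_A·a/J_AC = T_B·b/J_CB with T_A + T_B = T₀.
J_AC = 1.49×10^-5 m⁴, J_CB = 1.42×10^-4 m⁴, so T_A = T₀·(J_AC/a)/((J_AC/a)+(J_CB/b)) = 613.6 N·m, T_B = 1976 N·m.
τ in each portion: τ_AC = 2.29×10^6 Pa, τ_CB = 1.36×10^6 Pa; maximum is in AC.
τ_max = T_AC·r/J = 613.6·0.0555/1.49×10^-5 = 2.285×10^6 Pa.

2.29e6 Pa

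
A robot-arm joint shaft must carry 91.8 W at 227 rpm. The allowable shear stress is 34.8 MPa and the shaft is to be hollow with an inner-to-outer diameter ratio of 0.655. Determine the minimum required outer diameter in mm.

8.85 mm

ω = 2π·227/60 = 23.77 rad/s, so T = P/ω = 91.8 / 23.77 = 3.862 N·m.
For a hollow shaft with d_i/d_o = 0.655: τ_max = 16T/(π d_o³ (1−k⁴)), so d_o = [16T/(π τ_allow (1−k⁴))]^(1/3) = [16·3.862/(π·3.48×10^7·0.8159)]^(1/3) = 0.008848 m.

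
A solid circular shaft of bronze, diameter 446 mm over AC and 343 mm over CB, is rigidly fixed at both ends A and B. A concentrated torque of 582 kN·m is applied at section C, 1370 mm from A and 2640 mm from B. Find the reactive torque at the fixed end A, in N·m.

Compatibility: T_A·a/J_AC = T_B·b/J_CB with T_A + T_B = T₀.
J_AC = 3.88×10^-3 m⁴, J_CB = 1.36×10^-3 m⁴, so T_A = T₀·(J_AC/a)/((J_AC/a)+(J_CB/b)) = 492600 N·m, T_B = 89420 N·m.

493000 N·m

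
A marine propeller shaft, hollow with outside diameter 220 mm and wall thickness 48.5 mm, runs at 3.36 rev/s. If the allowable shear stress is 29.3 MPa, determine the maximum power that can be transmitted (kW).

J = π(d_o⁴ − d_i⁴)/32 = π(0.220⁴ − 0.123⁴)/32 = 2.075×10^-4 m⁴.
T_max = τ_allow·J/r = 2.93×10^7 × 2.075×10^-4 / 0.110 = 55270 N·m.
ω = 2π·3.36 = 21.11 rad/s, so P_max = T_max·ω = 1.167×10^6 W.

1170 kW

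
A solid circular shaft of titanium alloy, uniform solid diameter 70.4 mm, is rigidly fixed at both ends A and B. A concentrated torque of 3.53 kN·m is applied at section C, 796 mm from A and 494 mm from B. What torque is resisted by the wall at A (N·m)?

1350 N·m

With uniform GJ and both ends fixed, compatibility θ_AC = θ_CB gives T_A·a = T_B·b, together with T_A + T_B = T₀.
T_A = T₀·b/(a+b) = 3530·494/1290 = 1352 N·m; T_B = 2178 N·m.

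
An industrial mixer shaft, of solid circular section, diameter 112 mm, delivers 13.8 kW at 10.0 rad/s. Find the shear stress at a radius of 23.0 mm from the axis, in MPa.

ω = 10.0 rad/s, so T = P/ω = 13.8×10³ / 10.00 = 1380 N·m.
J = πd⁴/32 = π(0.112)⁴/32 = 1.545×10^-5 m⁴.
Shear stress varies linearly with radius: τ = T·r/J = 1380 × 0.0230 / 1.545×10^-5 = 2.055×10^6 Pa.

2.05 MPa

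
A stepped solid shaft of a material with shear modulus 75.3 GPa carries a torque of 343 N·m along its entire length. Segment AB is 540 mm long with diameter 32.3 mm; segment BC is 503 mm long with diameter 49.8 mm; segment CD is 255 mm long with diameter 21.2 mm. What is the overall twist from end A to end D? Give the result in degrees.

J_AB = π(0.0323)⁴/32 = 1.07×10^-7 m⁴; J_BC = π(0.0498)⁴/32 = 6.04×10^-7 m⁴; J_CD = π(0.0212)⁴/32 = 1.98×10^-8 m⁴.
θ = (T/G)·Σ L_i/J_i = (343.0/75.3×10⁹)·(0.540/1.07×10^-7 + 0.503/6.04×10^-7 + 0.255/1.98×10^-8) = 0.08539 rad.

4.89°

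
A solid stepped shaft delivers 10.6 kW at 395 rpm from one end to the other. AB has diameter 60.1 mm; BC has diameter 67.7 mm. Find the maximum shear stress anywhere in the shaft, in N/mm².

ω = 2π·395/60 = 41.36 rad/s, so T = P/ω = 10.6×10³ / 41.36 = 256.3 N·m.
Under the same torque, τ_max = 16T/(πd³) is largest where d is smallest — segment AB (d = 60.1 mm).
τ_max = 16·256.3/(π·(0.0601)³) = 6.012×10^6 Pa.

6.01 N/mm²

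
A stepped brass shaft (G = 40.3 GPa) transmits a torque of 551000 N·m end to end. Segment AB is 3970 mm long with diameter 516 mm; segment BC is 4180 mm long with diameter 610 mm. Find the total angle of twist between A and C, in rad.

J_AB = π(0.516)⁴/32 = 6.96×10^-3 m⁴; J_BC = π(0.610)⁴/32 = 0.0136 m⁴.
θ = (T/G)·Σ L_i/J_i = (551000/40.3×10⁹)·(3.97/6.96×10^-3 + 4.18/0.0136) = 0.01200 rad.

0.0120 rad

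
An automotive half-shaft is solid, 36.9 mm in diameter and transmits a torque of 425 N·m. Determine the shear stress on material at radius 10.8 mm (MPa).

25.2 MPa

J = πd⁴/32 = π(0.0369)⁴/32 = 1.820×10^-7 m⁴.
Shear stress varies linearly with radius: τ = T·r/J = 425.0 × 0.0108 / 1.820×10^-7 = 2.522×10^7 Pa.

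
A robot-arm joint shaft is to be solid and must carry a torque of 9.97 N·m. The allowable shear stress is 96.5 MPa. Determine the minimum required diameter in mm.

8.07 mm

For a solid shaft τ_max = 16T/(πd³), so d = (16T/(π τ_allow))^(1/3) = (16·9.970/(π·9.65×10^7))^(1/3) = 0.008073 m.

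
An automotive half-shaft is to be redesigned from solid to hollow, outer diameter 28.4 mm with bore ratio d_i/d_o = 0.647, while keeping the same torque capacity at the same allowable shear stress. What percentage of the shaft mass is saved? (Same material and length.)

Equal τ_max and T ⇒ the solid shaft needs d_s³ = d_o³(1−k⁴), so d_s = 28.4·(1−0.647⁴)^(1/3) = 26.63 mm.
Area ratio A_h/A_s = d_o²(1−k²)/d_s² = (1−k²)/(1−k⁴)^(2/3) = 0.6611.
Mass saving = 1 − 0.6611 = 33.9 %.

33.9 %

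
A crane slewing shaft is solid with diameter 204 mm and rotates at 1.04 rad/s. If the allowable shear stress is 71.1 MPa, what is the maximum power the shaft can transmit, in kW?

123 kW

J = πd⁴/32 = π(0.204)⁴/32 = 1.700×10^-4 m⁴.
T_max = τ_allow·J/r = 7.11×10^7 × 1.700×10^-4 / 0.102 = 118500 N·m.
ω = 1.04 rad/s, so P_max = T_max·ω = 1.233×10^5 W.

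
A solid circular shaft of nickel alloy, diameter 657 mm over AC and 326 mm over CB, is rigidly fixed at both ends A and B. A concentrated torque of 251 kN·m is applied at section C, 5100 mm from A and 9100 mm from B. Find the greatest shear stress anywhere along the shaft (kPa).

4360 kPa

Compatibility: T_A·a/J_AC = T_B·b/J_CB with T_A + T_B = T₀.
J_AC = 0.0183 m⁴, J_CB = 1.11×10^-3 m⁴, so T_A = T₀·(J_AC/a)/((J_AC/a)+(J_CB/b)) = 242800 N·m, T_B = 8247 N·m.
τ in each portion: τ_AC = 4.36×10^6 Pa, τ_CB = 1.21×10^6 Pa; maximum is in AC.
τ_max = T_AC·r/J = 242800·0.329/0.0183 = 4.360×10^6 Pa.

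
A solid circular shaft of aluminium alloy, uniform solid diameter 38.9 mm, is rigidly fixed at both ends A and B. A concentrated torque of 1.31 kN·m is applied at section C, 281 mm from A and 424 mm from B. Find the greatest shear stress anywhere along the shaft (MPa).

68.2 MPa

With uniform GJ and both ends fixed, compatibility θ_AC = θ_CB gives T_A·a = T_B·b, together with T_A + T_B = T₀.
T_A = T₀·b/(a+b) = 1310·424/705.0 = 787.9 N·m; T_B = 522.1 N·m.
τ in each portion: τ_AC = 6.82×10^7 Pa, τ_CB = 4.52×10^7 Pa; maximum is in AC.
τ_max = T_AC·r/J = 787.9·0.0194/2.25×10^-7 = 6.817×10^7 Pa.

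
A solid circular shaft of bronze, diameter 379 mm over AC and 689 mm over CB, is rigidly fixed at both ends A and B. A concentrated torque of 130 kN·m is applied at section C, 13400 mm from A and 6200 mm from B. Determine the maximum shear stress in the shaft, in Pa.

1.94e6 Pa

Compatibility: T_A·a/J_AC = T_B·b/J_CB with T_A + T_B = T₀.
J_AC = 2.03×10^-3 m⁴, J_CB = 0.0221 m⁴, so T_A = T₀·(J_AC/a)/((J_AC/a)+(J_CB/b)) = 5283 N·m, T_B = 124700 N·m.
τ in each portion: τ_AC = 4.94×10^5 Pa, τ_CB = 1.94×10^6 Pa; maximum is in CB.
τ_max = T_CB·r/J = 124700·0.344/0.0221 = 1.942×10^6 Pa.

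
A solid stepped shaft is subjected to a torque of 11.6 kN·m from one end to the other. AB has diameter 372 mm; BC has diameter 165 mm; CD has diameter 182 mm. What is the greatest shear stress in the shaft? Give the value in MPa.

Under the same torque, τ_max = 16T/(πd³) is largest where d is smallest — segment BC (d = 165 mm).
τ_max = 16·11600/(π·(0.165)³) = 1.315×10^7 Pa.

13.2 MPa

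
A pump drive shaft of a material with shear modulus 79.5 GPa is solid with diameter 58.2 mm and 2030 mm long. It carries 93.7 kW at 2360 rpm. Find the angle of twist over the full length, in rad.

ω = 2π·2360/60 = 247.1 rad/s, so T = P/ω = 93.7×10³ / 247.1 = 379.1 N·m.
J = πd⁴/32 = π(0.0582)⁴/32 = 1.126×10^-6 m⁴.
θ = T·L/(G·J) = 379.1 × 2.03 / (79.5×10⁹ × 1.126×10^-6) = 8.595×10^-3 rad.

0.00859 rad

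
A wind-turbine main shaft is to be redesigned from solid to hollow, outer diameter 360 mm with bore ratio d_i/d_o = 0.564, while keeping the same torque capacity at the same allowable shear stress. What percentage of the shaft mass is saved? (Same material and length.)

26.8 %

Equal τ_max and T ⇒ the solid shaft needs d_s³ = d_o³(1−k⁴), so d_s = 360·(1−0.564⁴)^(1/3) = 347.4 mm.
Area ratio A_h/A_s = d_o²(1−k²)/d_s² = (1−k²)/(1−k⁴)^(2/3) = 0.7322.
Mass saving = 1 − 0.7322 = 26.8 %.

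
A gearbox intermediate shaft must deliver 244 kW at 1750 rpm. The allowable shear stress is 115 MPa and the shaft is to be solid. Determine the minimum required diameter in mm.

38.9 mm

ω = 2π·1750/60 = 183.3 rad/s, so T = P/ω = 244×10³ / 183.3 = 1331 N·m.
For a solid shaft τ_max = 16T/(πd³), so d = (16T/(π τ_allow))^(1/3) = (16·1331/(π·1.15×10^8))^(1/3) = 0.03892 m.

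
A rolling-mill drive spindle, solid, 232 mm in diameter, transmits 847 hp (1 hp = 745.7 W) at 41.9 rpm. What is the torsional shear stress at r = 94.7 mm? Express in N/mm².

ω = 2π·41.9/60 = 4.388 rad/s, so T = P/ω = 847×745.7 / 4.388 = 143900 N·m.
J = πd⁴/32 = π(0.232)⁴/32 = 2.844×10^-4 m⁴.
Shear stress varies linearly with radius: τ = T·r/J = 143900 × 0.0947 / 2.844×10^-4 = 4.793×10^7 Pa.

47.9 N/mm²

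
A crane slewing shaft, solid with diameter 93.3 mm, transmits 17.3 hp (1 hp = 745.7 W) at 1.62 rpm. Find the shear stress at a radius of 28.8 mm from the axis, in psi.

42700 psi

ω = 2π·1.62/60 = 0.1696 rad/s, so T = P/ω = 17.3×745.7 / 0.1696 = 76040 N·m.
J = πd⁴/32 = π(0.0933)⁴/32 = 7.439×10^-6 m⁴.
Shear stress varies linearly with radius: τ = T·r/J = 76040 × 0.0288 / 7.439×10^-6 = 2.944×10^8 Pa.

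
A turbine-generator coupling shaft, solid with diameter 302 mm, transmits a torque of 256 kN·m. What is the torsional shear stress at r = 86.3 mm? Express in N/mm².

J = πd⁴/32 = π(0.302)⁴/32 = 8.166×10^-4 m⁴.
Shear stress varies linearly with radius: τ = T·r/J = 256000 × 0.0863 / 8.166×10^-4 = 2.705×10^7 Pa.

27.1 N/mm²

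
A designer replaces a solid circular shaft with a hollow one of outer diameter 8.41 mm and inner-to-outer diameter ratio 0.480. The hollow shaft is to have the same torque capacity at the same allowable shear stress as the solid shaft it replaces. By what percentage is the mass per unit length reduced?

Equal τ_max and T ⇒ the solid shaft needs d_s³ = d_o³(1−k⁴), so d_s = 8.41·(1−0.480⁴)^(1/3) = 8.258 mm.
Area ratio A_h/A_s = d_o²(1−k²)/d_s² = (1−k²)/(1−k⁴)^(2/3) = 0.7981.
Mass saving = 1 − 0.7981 = 20.2 %.

20.2 %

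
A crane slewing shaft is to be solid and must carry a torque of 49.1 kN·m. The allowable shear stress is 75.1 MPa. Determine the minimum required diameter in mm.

149 mm

For a solid shaft τ_max = 16T/(πd³), so d = (16T/(π τ_allow))^(1/3) = (16·49100/(π·7.51×10^7))^(1/3) = 0.1493 m.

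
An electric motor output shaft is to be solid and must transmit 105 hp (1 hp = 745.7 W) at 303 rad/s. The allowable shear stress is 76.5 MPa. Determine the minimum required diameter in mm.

ω = 303 rad/s, so T = P/ω = 105×745.7 / 303.0 = 258.4 N·m.
For a solid shaft τ_max = 16T/(πd³), so d = (16T/(π τ_allow))^(1/3) = (16·258.4/(π·7.65×10^7))^(1/3) = 0.02582 m.

25.8 mm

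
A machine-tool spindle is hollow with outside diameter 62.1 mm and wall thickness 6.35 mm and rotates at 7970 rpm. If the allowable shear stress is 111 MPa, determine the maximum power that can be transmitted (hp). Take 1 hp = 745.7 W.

3500 hp

J = π(d_o⁴ − d_i⁴)/32 = π(0.0621⁴ − 0.0494⁴)/32 = 8.754×10^-7 m⁴.
T_max = τ_allow·J/r = 1.11×10^8 × 8.754×10^-7 / 0.0311 = 3129 N·m.
ω = 2π·7970/60 = 834.6 rad/s, so P_max = T_max·ω = 2.612×10^6 W.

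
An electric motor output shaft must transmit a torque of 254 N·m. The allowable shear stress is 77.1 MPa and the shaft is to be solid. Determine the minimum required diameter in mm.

25.6 mm

For a solid shaft τ_max = 16T/(πd³), so d = (16T/(π τ_allow))^(1/3) = (16·254.0/(π·7.71×10^7))^(1/3) = 0.02560 m.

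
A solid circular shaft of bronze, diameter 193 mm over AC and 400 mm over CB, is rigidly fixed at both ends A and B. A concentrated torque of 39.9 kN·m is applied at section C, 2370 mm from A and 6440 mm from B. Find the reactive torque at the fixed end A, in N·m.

Compatibility: T_A·a/J_AC = T_B·b/J_CB with T_A + T_B = T₀.
J_AC = 1.36×10^-4 m⁴, J_CB = 2.51×10^-3 m⁴, so T_A = T₀·(J_AC/a)/((J_AC/a)+(J_CB/b)) = 5122 N·m, T_B = 34780 N·m.

5120 N·m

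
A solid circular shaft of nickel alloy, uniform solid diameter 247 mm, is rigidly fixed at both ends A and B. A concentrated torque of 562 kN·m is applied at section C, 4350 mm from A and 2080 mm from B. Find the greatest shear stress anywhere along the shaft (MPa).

With uniform GJ and both ends fixed, compatibility θ_AC = θ_CB gives T_A·a = T_B·b, together with T_A + T_B = T₀.
T_A = T₀·b/(a+b) = 562000·2080/6430 = 181800 N·m; T_B = 380200 N·m.
τ in each portion: τ_AC = 6.14×10^7 Pa, τ_CB = 1.28×10^8 Pa; maximum is in CB.
τ_max = T_CB·r/J = 380200·0.123/3.65×10^-4 = 1.285×10^8 Pa.

128 MPa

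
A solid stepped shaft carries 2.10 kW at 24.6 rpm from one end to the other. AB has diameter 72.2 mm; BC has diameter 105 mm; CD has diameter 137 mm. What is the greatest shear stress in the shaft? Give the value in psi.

1600 psi

ω = 2π·24.6/60 = 2.576 rad/s, so T = P/ω = 2.10×10³ / 2.576 = 815.2 N·m.
Under the same torque, τ_max = 16T/(πd³) is largest where d is smallest — segment AB (d = 72.2 mm).
τ_max = 16·815.2/(π·(0.0722)³) = 1.103×10^7 Pa.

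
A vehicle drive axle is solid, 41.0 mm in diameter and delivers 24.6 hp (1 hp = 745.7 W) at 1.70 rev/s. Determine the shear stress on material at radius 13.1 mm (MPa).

ω = 2π·1.70 = 10.68 rad/s, so T = P/ω = 24.6×745.7 / 10.68 = 1717 N·m.
J = πd⁴/32 = π(0.0410)⁴/32 = 2.774×10^-7 m⁴.
Shear stress varies linearly with radius: τ = T·r/J = 1717 × 0.0131 / 2.774×10^-7 = 8.110×10^7 Pa.

81.1 MPa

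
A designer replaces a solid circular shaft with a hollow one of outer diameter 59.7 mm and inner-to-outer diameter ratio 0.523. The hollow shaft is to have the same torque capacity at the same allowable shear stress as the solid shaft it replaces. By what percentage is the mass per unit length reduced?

23.5 %

Equal τ_max and T ⇒ the solid shaft needs d_s³ = d_o³(1−k⁴), so d_s = 59.7·(1−0.523⁴)^(1/3) = 58.17 mm.
Area ratio A_h/A_s = d_o²(1−k²)/d_s² = (1−k²)/(1−k⁴)^(2/3) = 0.7651.
Mass saving = 1 − 0.7651 = 23.5 %.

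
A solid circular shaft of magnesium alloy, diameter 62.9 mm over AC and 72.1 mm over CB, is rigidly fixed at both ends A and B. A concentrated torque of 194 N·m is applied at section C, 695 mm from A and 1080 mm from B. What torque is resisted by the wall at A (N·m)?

91.9 N·m

Compatibility: T_A·a/J_AC = T_B·b/J_CB with T_A + T_B = T₀.
J_AC = 1.54×10^-6 m⁴, J_CB = 2.65×10^-6 m⁴, so T_A = T₀·(J_AC/a)/((J_AC/a)+(J_CB/b)) = 91.90 N·m, T_B = 102.1 N·m.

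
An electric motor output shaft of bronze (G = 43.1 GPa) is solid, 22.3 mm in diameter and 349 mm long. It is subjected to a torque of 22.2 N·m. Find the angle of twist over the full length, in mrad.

J = πd⁴/32 = π(0.0223)⁴/32 = 2.428×10^-8 m⁴.
θ = T·L/(G·J) = 22.20 × 0.349 / (43.1×10⁹ × 2.428×10^-8) = 7.404×10^-3 rad.

7.40 mrad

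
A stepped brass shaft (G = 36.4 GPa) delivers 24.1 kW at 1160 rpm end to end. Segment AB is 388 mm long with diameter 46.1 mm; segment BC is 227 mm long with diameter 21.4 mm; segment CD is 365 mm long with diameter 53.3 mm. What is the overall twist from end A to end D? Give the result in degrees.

3.86°

ω = 2π·1160/60 = 121.5 rad/s, so T = P/ω = 24.1×10³ / 121.5 = 198.4 N·m.
J_AB = π(0.0461)⁴/32 = 4.43×10^-7 m⁴; J_BC = π(0.0214)⁴/32 = 2.06×10^-8 m⁴; J_CD = π(0.0533)⁴/32 = 7.92×10^-7 m⁴.
θ = (T/G)·Σ L_i/J_i = (198.4/36.4×10⁹)·(0.388/4.43×10^-7 + 0.227/2.06×10^-8 + 0.365/7.92×10^-7) = 0.06737 rad.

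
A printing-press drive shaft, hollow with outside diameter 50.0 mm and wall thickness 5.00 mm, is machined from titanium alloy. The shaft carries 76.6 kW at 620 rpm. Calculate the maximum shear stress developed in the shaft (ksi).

11.8 ksi

ω = 2π·620/60 = 64.93 rad/s, so T = P/ω = 76.6×10³ / 64.93 = 1180 N·m.
J = π(d_o⁴ − d_i⁴)/32 = π(0.0500⁴ − 0.0400⁴)/32 = 3.623×10^-7 m⁴.
τ_max = T·r/J = 1180 × 0.0250 / 3.623×10^-7 = 8.142×10^7 Pa.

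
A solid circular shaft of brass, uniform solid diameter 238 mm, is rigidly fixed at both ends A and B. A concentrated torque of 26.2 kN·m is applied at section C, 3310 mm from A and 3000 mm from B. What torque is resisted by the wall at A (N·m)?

With uniform GJ and both ends fixed, compatibility θ_AC = θ_CB gives T_A·a = T_B·b, together with T_A + T_B = T₀.
T_A = T₀·b/(a+b) = 26200·3000/6310 = 12460 N·m; T_B = 13740 N·m.

12500 N·m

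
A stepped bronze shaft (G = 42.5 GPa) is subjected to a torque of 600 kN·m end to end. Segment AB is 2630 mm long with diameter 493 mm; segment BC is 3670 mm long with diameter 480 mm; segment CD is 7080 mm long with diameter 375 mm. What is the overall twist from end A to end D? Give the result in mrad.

J_AB = π(0.493)⁴/32 = 5.80×10^-3 m⁴; J_BC = π(0.480)⁴/32 = 5.21×10^-3 m⁴; J_CD = π(0.375)⁴/32 = 1.94×10^-3 m⁴.
θ = (T/G)·Σ L_i/J_i = (600000/42.5×10⁹)·(2.63/5.80×10^-3 + 3.67/5.21×10^-3 + 7.08/1.94×10^-3) = 0.06783 rad.

67.8 mrad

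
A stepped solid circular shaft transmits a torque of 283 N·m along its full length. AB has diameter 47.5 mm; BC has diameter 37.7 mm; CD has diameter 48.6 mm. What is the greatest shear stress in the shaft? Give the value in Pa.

Under the same torque, τ_max = 16T/(πd³) is largest where d is smallest — segment BC (d = 37.7 mm).
τ_max = 16·283.0/(π·(0.0377)³) = 2.690×10^7 Pa.

2.69e7 Pa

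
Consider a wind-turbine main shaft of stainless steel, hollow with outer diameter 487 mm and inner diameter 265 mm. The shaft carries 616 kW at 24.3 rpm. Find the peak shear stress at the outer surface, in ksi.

1.70 ksi

ω = 2π·24.3/60 = 2.545 rad/s, so T = P/ω = 616×10³ / 2.545 = 242100 N·m.
J = π(d_o⁴ − d_i⁴)/32 = π(0.487⁴ − 0.265⁴)/32 = 5.038×10^-3 m⁴.
τ_max = T·r/J = 242100 × 0.243 / 5.038×10^-3 = 1.170×10^7 Pa.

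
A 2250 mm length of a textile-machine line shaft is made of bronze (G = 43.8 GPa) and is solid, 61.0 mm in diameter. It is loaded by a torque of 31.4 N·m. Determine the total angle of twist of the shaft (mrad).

1.19 mrad

J = πd⁴/32 = π(0.0610)⁴/32 = 1.359×10^-6 m⁴.
θ = T·L/(G·J) = 31.40 × 2.25 / (43.8×10⁹ × 1.359×10^-6) = 1.187×10^-3 rad.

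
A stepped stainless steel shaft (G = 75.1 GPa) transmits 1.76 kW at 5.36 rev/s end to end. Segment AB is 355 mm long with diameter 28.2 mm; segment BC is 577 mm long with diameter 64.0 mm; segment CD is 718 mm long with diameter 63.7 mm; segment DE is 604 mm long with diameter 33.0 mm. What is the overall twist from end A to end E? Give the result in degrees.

0.466°

ω = 2π·5.36 = 33.68 rad/s, so T = P/ω = 1.76×10³ / 33.68 = 52.26 N·m.
J_AB = π(0.0282)⁴/32 = 6.21×10^-8 m⁴; J_BC = π(0.0640)⁴/32 = 1.65×10^-6 m⁴; J_CD = π(0.0637)⁴/32 = 1.62×10^-6 m⁴; J_DE = π(0.0330)⁴/32 = 1.16×10^-7 m⁴.
θ = (T/G)·Σ L_i/J_i = (52.26/75.1×10⁹)·(0.355/6.21×10^-8 + 0.577/1.65×10^-6 + 0.718/1.62×10^-6 + 0.604/1.16×10^-7) = 8.142×10^-3 rad.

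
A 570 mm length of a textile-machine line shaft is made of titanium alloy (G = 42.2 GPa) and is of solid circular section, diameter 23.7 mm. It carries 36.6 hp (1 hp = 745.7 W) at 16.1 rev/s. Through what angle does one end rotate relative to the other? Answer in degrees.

ω = 2π·16.1 = 101.2 rad/s, so T = P/ω = 36.6×745.7 / 101.2 = 269.8 N·m.
J = πd⁴/32 = π(0.0237)⁴/32 = 3.097×10^-8 m⁴.
θ = T·L/(G·J) = 269.8 × 0.570 / (42.2×10⁹ × 3.097×10^-8) = 0.1177 rad.

6.74°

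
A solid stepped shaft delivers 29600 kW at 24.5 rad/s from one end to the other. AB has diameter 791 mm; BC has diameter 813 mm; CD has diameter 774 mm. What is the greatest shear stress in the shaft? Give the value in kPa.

ω = 24.5 rad/s, so T = P/ω = 29600×10³ / 24.50 = 1.208e6 N·m.
Under the same torque, τ_max = 16T/(πd³) is largest where d is smallest — segment CD (d = 774 mm).
τ_max = 16·1.208e6/(π·(0.774)³) = 1.327×10^7 Pa.

13300 kPa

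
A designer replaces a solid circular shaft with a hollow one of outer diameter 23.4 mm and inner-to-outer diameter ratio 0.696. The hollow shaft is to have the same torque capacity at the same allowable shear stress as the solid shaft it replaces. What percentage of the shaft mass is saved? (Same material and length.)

Equal τ_max and T ⇒ the solid shaft needs d_s³ = d_o³(1−k⁴), so d_s = 23.4·(1−0.696⁴)^(1/3) = 21.40 mm.
Area ratio A_h/A_s = d_o²(1−k²)/d_s² = (1−k²)/(1−k⁴)^(2/3) = 0.6162.
Mass saving = 1 − 0.6162 = 38.4 %.

38.4 %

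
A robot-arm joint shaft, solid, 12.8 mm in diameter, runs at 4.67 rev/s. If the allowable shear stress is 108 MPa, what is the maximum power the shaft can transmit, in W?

1300 W

J = πd⁴/32 = π(0.0128)⁴/32 = 2.635×10^-9 m⁴.
T_max = τ_allow·J/r = 1.08×10^8 × 2.635×10^-9 / 0.00640 = 44.47 N·m.
ω = 2π·4.67 = 29.34 rad/s, so P_max = T_max·ω = 1305 W.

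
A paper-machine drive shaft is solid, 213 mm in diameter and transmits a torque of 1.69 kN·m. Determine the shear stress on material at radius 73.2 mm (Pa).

612000 Pa

J = πd⁴/32 = π(0.213)⁴/32 = 2.021×10^-4 m⁴.
Shear stress varies linearly with radius: τ = T·r/J = 1690 × 0.0732 / 2.021×10^-4 = 6.122×10^5 Pa.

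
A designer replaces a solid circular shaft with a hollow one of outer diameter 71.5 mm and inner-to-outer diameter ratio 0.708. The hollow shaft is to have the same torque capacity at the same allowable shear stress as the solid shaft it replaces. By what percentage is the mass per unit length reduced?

39.5 %

Equal τ_max and T ⇒ the solid shaft needs d_s³ = d_o³(1−k⁴), so d_s = 71.5·(1−0.708⁴)^(1/3) = 64.93 mm.
Area ratio A_h/A_s = d_o²(1−k²)/d_s² = (1−k²)/(1−k⁴)^(2/3) = 0.6049.
Mass saving = 1 − 0.6049 = 39.5 %.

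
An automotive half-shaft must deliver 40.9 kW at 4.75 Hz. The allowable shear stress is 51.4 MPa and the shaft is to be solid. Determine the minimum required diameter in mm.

ω = 2π·4.75 = 29.85 rad/s, so T = P/ω = 40.9×10³ / 29.85 = 1370 N·m.
For a solid shaft τ_max = 16T/(πd³), so d = (16T/(π τ_allow))^(1/3) = (16·1370/(π·5.14×10^7))^(1/3) = 0.05140 m.

51.4 mm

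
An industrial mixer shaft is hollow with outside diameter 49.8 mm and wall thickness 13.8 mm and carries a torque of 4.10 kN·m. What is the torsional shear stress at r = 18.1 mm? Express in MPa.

128 MPa

J = π(d_o⁴ − d_i⁴)/32 = π(0.0498⁴ − 0.0222⁴)/32 = 5.800×10^-7 m⁴.
Shear stress varies linearly with radius: τ = T·r/J = 4100 × 0.0181 / 5.800×10^-7 = 1.280×10^8 Pa.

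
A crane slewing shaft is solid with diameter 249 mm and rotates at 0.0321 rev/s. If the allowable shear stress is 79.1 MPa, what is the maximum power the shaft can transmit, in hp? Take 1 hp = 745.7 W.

J = πd⁴/32 = π(0.249)⁴/32 = 3.774×10^-4 m⁴.
T_max = τ_allow·J/r = 7.91×10^7 × 3.774×10^-4 / 0.124 = 239800 N·m.
ω = 2π·0.0321 = 0.2017 rad/s, so P_max = T_max·ω = 4.836×10^4 W.

64.9 hp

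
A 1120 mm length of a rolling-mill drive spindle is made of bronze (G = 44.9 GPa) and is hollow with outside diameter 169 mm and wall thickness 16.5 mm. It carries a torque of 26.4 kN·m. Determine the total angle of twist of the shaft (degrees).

J = π(d_o⁴ − d_i⁴)/32 = π(0.169⁴ − 0.136⁴)/32 = 4.650×10^-5 m⁴.
θ = T·L/(G·J) = 26400 × 1.12 / (44.9×10⁹ × 4.650×10^-5) = 0.01416 rad.

0.811°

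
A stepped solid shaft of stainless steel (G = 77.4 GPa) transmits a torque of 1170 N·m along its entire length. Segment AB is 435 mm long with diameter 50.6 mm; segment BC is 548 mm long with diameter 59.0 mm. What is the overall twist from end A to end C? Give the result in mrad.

17.2 mrad

J_AB = π(0.0506)⁴/32 = 6.44×10^-7 m⁴; J_BC = π(0.0590)⁴/32 = 1.19×10^-6 m⁴.
θ = (T/G)·Σ L_i/J_i = (1170/77.4×10⁹)·(0.435/6.44×10^-7 + 0.548/1.19×10^-6) = 0.01718 rad.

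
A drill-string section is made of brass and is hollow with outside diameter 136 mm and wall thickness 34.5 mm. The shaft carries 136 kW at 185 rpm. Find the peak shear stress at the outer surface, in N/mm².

ω = 2π·185/60 = 19.37 rad/s, so T = P/ω = 136×10³ / 19.37 = 7020 N·m.
J = π(d_o⁴ − d_i⁴)/32 = π(0.136⁴ − 0.0670⁴)/32 = 3.161×10^-5 m⁴.
τ_max = T·r/J = 7020 × 0.0680 / 3.161×10^-5 = 1.510×10^7 Pa.

15.1 N/mm²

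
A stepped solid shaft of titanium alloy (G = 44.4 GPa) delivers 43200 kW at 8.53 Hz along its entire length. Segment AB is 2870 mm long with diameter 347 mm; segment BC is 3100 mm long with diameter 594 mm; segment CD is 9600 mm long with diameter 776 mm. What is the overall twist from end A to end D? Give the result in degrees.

ω = 2π·8.53 = 53.60 rad/s, so T = P/ω = 43200×10³ / 53.60 = 806000 N·m.
J_AB = π(0.347)⁴/32 = 1.42×10^-3 m⁴; J_BC = π(0.594)⁴/32 = 0.0122 m⁴; J_CD = π(0.776)⁴/32 = 0.0356 m⁴.
θ = (T/G)·Σ L_i/J_i = (806000/44.4×10⁹)·(2.87/1.42×10^-3 + 3.10/0.0122 + 9.60/0.0356) = 0.04610 rad.

2.64°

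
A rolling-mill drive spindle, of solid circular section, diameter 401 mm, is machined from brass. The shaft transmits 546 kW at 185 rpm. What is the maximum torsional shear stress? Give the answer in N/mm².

ω = 2π·185/60 = 19.37 rad/s, so T = P/ω = 546×10³ / 19.37 = 28180 N·m.
J = πd⁴/32 = π(0.401)⁴/32 = 2.539×10^-3 m⁴.
τ_max = T·r/J = 28180 × 0.201 / 2.539×10^-3 = 2.226×10^6 Pa.

2.23 N/mm²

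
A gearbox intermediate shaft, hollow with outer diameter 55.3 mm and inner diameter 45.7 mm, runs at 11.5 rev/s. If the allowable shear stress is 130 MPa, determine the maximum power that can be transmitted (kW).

166 kW

J = π(d_o⁴ − d_i⁴)/32 = π(0.0553⁴ − 0.0457⁴)/32 = 4.899×10^-7 m⁴.
T_max = τ_allow·J/r = 1.30×10^8 × 4.899×10^-7 / 0.0276 = 2303 N·m.
ω = 2π·11.5 = 72.26 rad/s, so P_max = T_max·ω = 1.664×10^5 W.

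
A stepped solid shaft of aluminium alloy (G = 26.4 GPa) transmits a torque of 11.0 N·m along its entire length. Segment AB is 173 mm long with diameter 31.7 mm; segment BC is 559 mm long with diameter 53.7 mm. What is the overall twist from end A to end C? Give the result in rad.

0.00101 rad

J_AB = π(0.0317)⁴/32 = 9.91×10^-8 m⁴; J_BC = π(0.0537)⁴/32 = 8.16×10^-7 m⁴.
θ = (T/G)·Σ L_i/J_i = (11.00/26.4×10⁹)·(0.173/9.91×10^-8 + 0.559/8.16×10^-7) = 1.012×10^-3 rad.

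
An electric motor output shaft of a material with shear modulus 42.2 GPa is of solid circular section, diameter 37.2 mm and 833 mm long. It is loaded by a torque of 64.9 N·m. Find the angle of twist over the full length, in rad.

0.00681 rad

J = πd⁴/32 = π(0.0372)⁴/32 = 1.880×10^-7 m⁴.
θ = T·L/(G·J) = 64.90 × 0.833 / (42.2×10⁹ × 1.880×10^-7) = 6.814×10^-3 rad.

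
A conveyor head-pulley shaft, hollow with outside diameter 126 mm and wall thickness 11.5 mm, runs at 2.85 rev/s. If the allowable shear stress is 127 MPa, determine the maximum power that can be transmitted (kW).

494 kW

J = π(d_o⁴ − d_i⁴)/32 = π(0.126⁴ − 0.103⁴)/32 = 1.370×10^-5 m⁴.
T_max = τ_allow·J/r = 1.27×10^8 × 1.370×10^-5 / 0.0630 = 27610 N·m.
ω = 2π·2.85 = 17.91 rad/s, so P_max = T_max·ω = 4.944×10^5 W.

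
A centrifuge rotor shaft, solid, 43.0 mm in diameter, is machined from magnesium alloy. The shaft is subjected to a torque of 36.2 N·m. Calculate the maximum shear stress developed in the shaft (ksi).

0.336 ksi

J = πd⁴/32 = π(0.0430)⁴/32 = 3.356×10^-7 m⁴.
τ_max = T·r/J = 36.20 × 0.0215 / 3.356×10^-7 = 2.319×10^6 Pa.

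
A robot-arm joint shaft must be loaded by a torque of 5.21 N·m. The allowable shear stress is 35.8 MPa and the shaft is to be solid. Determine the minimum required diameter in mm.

For a solid shaft τ_max = 16T/(πd³), so d = (16T/(π τ_allow))^(1/3) = (16·5.210/(π·3.58×10^7))^(1/3) = 0.009050 m.

9.05 mm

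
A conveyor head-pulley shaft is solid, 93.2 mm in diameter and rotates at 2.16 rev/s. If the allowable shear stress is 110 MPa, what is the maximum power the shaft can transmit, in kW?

J = πd⁴/32 = π(0.0932)⁴/32 = 7.407×10^-6 m⁴.
T_max = τ_allow·J/r = 1.10×10^8 × 7.407×10^-6 / 0.0466 = 17490 N·m.
ω = 2π·2.16 = 13.57 rad/s, so P_max = T_max·ω = 2.373×10^5 W.

237 kW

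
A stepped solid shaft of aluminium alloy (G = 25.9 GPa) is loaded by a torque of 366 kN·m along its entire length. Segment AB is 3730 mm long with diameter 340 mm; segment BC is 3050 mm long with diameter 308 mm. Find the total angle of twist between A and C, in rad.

0.0890 rad

J_AB = π(0.340)⁴/32 = 1.31×10^-3 m⁴; J_BC = π(0.308)⁴/32 = 8.83×10^-4 m⁴.
θ = (T/G)·Σ L_i/J_i = (366000/25.9×10⁹)·(3.73/1.31×10^-3 + 3.05/8.83×10^-4) = 0.08896 rad.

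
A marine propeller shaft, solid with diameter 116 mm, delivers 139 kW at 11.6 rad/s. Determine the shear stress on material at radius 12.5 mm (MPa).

8.43 MPa

ω = 11.6 rad/s, so T = P/ω = 139×10³ / 11.60 = 11980 N·m.
J = πd⁴/32 = π(0.116)⁴/32 = 1.778×10^-5 m⁴.
Shear stress varies linearly with radius: τ = T·r/J = 11980 × 0.0125 / 1.778×10^-5 = 8.426×10^6 Pa.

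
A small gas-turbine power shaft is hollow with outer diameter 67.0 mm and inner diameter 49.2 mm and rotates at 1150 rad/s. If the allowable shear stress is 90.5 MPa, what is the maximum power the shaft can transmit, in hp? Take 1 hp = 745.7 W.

J = π(d_o⁴ − d_i⁴)/32 = π(0.0670⁴ − 0.0492⁴)/32 = 1.403×10^-6 m⁴.
T_max = τ_allow·J/r = 9.05×10^7 × 1.403×10^-6 / 0.0335 = 3790 N·m.
ω = 1150 rad/s, so P_max = T_max·ω = 4.359×10^6 W.

5850 hp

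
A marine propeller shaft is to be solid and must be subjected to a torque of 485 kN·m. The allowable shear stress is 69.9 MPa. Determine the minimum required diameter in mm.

For a solid shaft τ_max = 16T/(πd³), so d = (16T/(π τ_allow))^(1/3) = (16·485000/(π·6.99×10^7))^(1/3) = 0.3282 m.

328 mm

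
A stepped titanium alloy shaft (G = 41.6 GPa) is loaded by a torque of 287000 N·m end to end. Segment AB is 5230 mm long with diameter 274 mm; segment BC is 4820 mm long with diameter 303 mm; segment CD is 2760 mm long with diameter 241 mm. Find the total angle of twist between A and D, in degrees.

9.33°

J_AB = π(0.274)⁴/32 = 5.53×10^-4 m⁴; J_BC = π(0.303)⁴/32 = 8.28×10^-4 m⁴; J_CD = π(0.241)⁴/32 = 3.31×10^-4 m⁴.
θ = (T/G)·Σ L_i/J_i = (287000/41.6×10⁹)·(5.23/5.53×10^-4 + 4.82/8.28×10^-4 + 2.76/3.31×10^-4) = 0.1629 rad.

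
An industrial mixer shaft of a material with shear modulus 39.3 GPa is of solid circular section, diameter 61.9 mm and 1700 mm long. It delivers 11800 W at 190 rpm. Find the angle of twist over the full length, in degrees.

1.02°

ω = 2π·190/60 = 19.90 rad/s, so T = P/ω = 11800 / 19.90 = 593.1 N·m.
J = πd⁴/32 = π(0.0619)⁴/32 = 1.441×10^-6 m⁴.
θ = T·L/(G·J) = 593.1 × 1.70 / (39.3×10⁹ × 1.441×10^-6) = 0.01780 rad.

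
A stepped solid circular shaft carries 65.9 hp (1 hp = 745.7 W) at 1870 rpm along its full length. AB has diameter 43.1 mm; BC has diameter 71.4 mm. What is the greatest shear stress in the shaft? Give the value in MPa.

16.0 MPa

ω = 2π·1870/60 = 195.8 rad/s, so T = P/ω = 65.9×745.7 / 195.8 = 250.9 N·m.
Under the same torque, τ_max = 16T/(πd³) is largest where d is smallest — segment AB (d = 43.1 mm).
τ_max = 16·250.9/(π·(0.0431)³) = 1.596×10^7 Pa.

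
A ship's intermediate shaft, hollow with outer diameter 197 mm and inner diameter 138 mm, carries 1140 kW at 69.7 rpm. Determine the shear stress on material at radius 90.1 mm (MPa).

125 MPa

ω = 2π·69.7/60 = 7.299 rad/s, so T = P/ω = 1140×10³ / 7.299 = 156200 N·m.
J = π(d_o⁴ − d_i⁴)/32 = π(0.197⁴ − 0.138⁴)/32 = 1.123×10^-4 m⁴.
Shear stress varies linearly with radius: τ = T·r/J = 156200 × 0.0901 / 1.123×10^-4 = 1.254×10^8 Pa.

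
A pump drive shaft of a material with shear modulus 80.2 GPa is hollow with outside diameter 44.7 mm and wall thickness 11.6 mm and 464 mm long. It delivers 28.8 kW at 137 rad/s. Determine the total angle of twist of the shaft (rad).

ω = 137 rad/s, so T = P/ω = 28.8×10³ / 137.0 = 210.2 N·m.
J = π(d_o⁴ − d_i⁴)/32 = π(0.0447⁴ − 0.0215⁴)/32 = 3.710×10^-7 m⁴.
θ = T·L/(G·J) = 210.2 × 0.464 / (80.2×10⁹ × 3.710×10^-7) = 3.278×10^-3 rad.

0.00328 rad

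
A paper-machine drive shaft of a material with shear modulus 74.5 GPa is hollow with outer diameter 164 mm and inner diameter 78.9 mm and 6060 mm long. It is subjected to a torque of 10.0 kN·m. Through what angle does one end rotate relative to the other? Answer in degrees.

0.693°

J = π(d_o⁴ − d_i⁴)/32 = π(0.164⁴ − 0.0789⁴)/32 = 6.721×10^-5 m⁴.
θ = T·L/(G·J) = 10000 × 6.06 / (74.5×10⁹ × 6.721×10^-5) = 0.01210 rad.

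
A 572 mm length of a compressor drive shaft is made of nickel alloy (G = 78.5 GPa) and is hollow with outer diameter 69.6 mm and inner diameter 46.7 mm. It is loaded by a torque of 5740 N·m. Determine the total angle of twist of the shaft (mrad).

22.8 mrad

J = π(d_o⁴ − d_i⁴)/32 = π(0.0696⁴ − 0.0467⁴)/32 = 1.837×10^-6 m⁴.
θ = T·L/(G·J) = 5740 × 0.572 / (78.5×10⁹ × 1.837×10^-6) = 0.02277 rad.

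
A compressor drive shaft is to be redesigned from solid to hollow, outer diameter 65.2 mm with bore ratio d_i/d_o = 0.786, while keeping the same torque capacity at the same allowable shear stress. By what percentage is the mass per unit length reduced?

Equal τ_max and T ⇒ the solid shaft needs d_s³ = d_o³(1−k⁴), so d_s = 65.2·(1−0.786⁴)^(1/3) = 55.55 mm.
Area ratio A_h/A_s = d_o²(1−k²)/d_s² = (1−k²)/(1−k⁴)^(2/3) = 0.5266.
Mass saving = 1 − 0.5266 = 47.3 %.

47.3 %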